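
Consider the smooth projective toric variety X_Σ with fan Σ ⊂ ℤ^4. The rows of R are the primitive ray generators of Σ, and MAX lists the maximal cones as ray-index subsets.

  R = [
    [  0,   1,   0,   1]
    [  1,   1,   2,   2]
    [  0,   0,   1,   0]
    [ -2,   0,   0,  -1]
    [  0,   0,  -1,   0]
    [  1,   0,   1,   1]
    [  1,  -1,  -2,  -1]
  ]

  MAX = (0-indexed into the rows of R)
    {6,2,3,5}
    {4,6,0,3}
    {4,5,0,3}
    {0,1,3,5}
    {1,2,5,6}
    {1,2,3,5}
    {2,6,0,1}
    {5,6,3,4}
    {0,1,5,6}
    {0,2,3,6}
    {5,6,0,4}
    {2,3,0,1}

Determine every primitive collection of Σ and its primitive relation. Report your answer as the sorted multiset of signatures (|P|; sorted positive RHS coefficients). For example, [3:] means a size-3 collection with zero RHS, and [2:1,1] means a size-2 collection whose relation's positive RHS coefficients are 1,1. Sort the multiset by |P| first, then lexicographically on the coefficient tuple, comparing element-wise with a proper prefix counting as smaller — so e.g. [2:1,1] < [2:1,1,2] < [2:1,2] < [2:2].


|primitive collections| = 5. Relations:

  P = {2,4}:  v_{2} + v_{4} = 0  ⇒ sig = [2:]
  P = {1,4}:  v_{1} + v_{4} = v_{0} + v_{5}  ⇒ sig = [2:1,1]
  P = {1,3,6}:  v_{1} + v_{3} + v_{6} = 0  ⇒ sig = [3:]
  P = {0,2,5}:  v_{0} + v_{2} + v_{5} = v_{1}  ⇒ sig = [3:1]
  P = {0,3,5,6}:  v_{0} + v_{3} + v_{5} + v_{6} = v_{4}  ⇒ sig = [4:1]

Hence PRS(X_Σ) =
{ [2:],  [2:1,1],  [3:],  [3:1],  [4:1] }


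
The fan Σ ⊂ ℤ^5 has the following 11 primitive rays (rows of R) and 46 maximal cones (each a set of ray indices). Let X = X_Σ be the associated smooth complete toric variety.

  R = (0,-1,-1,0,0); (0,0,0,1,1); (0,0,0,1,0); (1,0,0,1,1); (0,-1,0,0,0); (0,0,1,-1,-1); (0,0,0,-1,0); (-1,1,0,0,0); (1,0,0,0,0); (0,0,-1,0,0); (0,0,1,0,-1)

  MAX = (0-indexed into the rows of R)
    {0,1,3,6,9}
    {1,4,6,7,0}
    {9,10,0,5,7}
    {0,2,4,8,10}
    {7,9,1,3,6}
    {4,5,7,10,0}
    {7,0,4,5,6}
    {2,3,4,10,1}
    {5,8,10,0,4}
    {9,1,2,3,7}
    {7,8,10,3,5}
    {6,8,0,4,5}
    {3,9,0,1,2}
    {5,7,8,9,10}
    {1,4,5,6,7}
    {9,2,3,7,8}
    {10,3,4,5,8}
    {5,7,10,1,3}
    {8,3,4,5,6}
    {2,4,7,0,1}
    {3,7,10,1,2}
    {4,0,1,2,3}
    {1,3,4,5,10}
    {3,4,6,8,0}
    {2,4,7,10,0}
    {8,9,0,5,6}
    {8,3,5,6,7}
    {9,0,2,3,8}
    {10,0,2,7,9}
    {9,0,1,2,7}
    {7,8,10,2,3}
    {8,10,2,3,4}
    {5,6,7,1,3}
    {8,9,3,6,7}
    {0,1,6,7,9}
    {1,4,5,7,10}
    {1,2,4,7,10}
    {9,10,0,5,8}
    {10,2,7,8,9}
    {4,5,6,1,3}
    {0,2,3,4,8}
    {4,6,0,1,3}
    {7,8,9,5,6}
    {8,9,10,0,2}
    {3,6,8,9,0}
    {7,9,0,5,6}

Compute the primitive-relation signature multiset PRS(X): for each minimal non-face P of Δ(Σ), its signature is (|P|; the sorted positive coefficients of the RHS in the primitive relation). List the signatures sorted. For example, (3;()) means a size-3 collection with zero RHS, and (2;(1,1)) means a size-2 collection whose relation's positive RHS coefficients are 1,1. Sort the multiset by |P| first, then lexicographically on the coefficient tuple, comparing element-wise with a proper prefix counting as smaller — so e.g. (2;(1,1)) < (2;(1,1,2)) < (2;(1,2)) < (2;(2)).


The 17 primitive collections of Σ (r=11, n=5):

  • {2,6}:  v_{2} + v_{6} = 0 — sig = (2;())
  • {1,8}:  v_{1} + v_{8} = v_{3} — sig = (2;(1))
  • {2,5}:  v_{2} + v_{5} = v_{10} — sig = (2;(1))
  • {4,9}:  v_{4} + v_{9} = v_{0} — sig = (2;(1))
  • {6,10}:  v_{6} + v_{10} = v_{5} — sig = (2;(1))
  • {1,5,9}:  v_{1} + v_{5} + v_{9} = 0 — sig = (3;())
  • {4,7,8}:  v_{4} + v_{7} + v_{8} = 0 — sig = (3;())
  • {0,1,5}:  v_{0} + v_{1} + v_{5} = v_{4} — sig = (3;(1))
  • {0,7,8}:  v_{0} + v_{7} + v_{8} = v_{9} — sig = (3;(1))
  • {1,9,10}:  v_{1} + v_{9} + v_{10} = v_{2} — sig = (3;(1))
  • {3,4,7}:  v_{3} + v_{4} + v_{7} = v_{1} — sig = (3;(1))
  • {3,5,9}:  v_{3} + v_{5} + v_{9} = v_{8} — sig = (3;(1))
  • {0,1,10}:  v_{0} + v_{1} + v_{10} = v_{2} + v_{4} — sig = (3;(1,1))
  • {0,3,5}:  v_{0} + v_{3} + v_{5} = v_{4} + v_{8} — sig = (3;(1,1))
  • {0,3,7}:  v_{0} + v_{3} + v_{7} = v_{1} + v_{9} — sig = (3;(1,1))
  • {3,9,10}:  v_{3} + v_{9} + v_{10} = v_{2} + v_{8} — sig = (3;(1,1))
  • {0,3,10}:  v_{0} + v_{3} + v_{10} = v_{2} + v_{4} + v_{8} — sig = (3;(1,1,1))

Hence PRS(X_Σ) =
    (2;())
    (2;(1))
    (2;(1))
    (2;(1))
    (2;(1))
    (3;())
    (3;())
    (3;(1))
    (3;(1))
    (3;(1))
    (3;(1))
    (3;(1))
    (3;(1,1))
    (3;(1,1))
    (3;(1,1))
    (3;(1,1))
    (3;(1,1,1))


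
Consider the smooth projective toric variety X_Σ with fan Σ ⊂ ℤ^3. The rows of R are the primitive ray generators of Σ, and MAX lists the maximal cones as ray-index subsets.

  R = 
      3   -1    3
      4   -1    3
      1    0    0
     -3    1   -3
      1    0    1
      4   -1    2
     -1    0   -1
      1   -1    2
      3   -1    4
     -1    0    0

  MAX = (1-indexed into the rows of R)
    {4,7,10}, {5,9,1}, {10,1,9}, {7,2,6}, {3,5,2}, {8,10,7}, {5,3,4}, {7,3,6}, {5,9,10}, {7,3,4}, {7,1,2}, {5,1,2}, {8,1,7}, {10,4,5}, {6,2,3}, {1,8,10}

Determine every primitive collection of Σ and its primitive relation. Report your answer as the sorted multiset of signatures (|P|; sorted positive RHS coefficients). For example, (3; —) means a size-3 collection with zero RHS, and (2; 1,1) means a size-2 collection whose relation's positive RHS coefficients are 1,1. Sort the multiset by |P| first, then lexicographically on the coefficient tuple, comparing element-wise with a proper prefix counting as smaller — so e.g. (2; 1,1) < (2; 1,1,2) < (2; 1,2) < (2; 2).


24 minimal non-faces of Δ(Σ) (on 10 rays):

  P = {1,4}:  v_{1} + v_{4} = 0  so sig = (2; —)
  P = {3,10}:  v_{3} + v_{10} = 0  so sig = (2; —)
  P = {5,7}:  v_{5} + v_{7} = 0  so sig = (2; —)
  P = {1,3}:  v_{1} + v_{3} = v_{2}  so sig = (2; 1)
  P = {2,4}:  v_{2} + v_{4} = v_{3}  so sig = (2; 1)
  P = {2,10}:  v_{2} + v_{10} = v_{1}  so sig = (2; 1)
  P = {3,8}:  v_{3} + v_{8} = v_{1} + v_{7}  so sig = (2; 1,1)
  P = {3,9}:  v_{3} + v_{9} = v_{1} + v_{5}  so sig = (2; 1,1)
  P = {4,8}:  v_{4} + v_{8} = v_{7} + v_{10}  so sig = (2; 1,1)
  P = {4,9}:  v_{4} + v_{9} = v_{5} + v_{10}  so sig = (2; 1,1)
  P = {5,6}:  v_{5} + v_{6} = v_{2} + v_{3}  so sig = (2; 1,1)
  P = {5,8}:  v_{5} + v_{8} = v_{1} + v_{10}  so sig = (2; 1,1)
  P = {6,9}:  v_{6} + v_{9} = v_{1} + v_{2}  so sig = (2; 1,1)
  P = {6,10}:  v_{6} + v_{10} = v_{2} + v_{7}  so sig = (2; 1,1)
  P = {7,9}:  v_{7} + v_{9} = v_{1} + v_{10}  so sig = (2; 1,1)
  P = {6,8}:  v_{6} + v_{8} = v_{1} + v_{2} + 2·v_{7}  so sig = (2; 1,1,2)
  P = {1,6}:  v_{1} + v_{6} = 2·v_{2} + v_{7}  so sig = (2; 1,2)
  P = {2,8}:  v_{2} + v_{8} = 2·v_{1} + v_{7}  so sig = (2; 1,2)
  P = {2,9}:  v_{2} + v_{9} = 2·v_{1} + v_{5}  so sig = (2; 1,2)
  P = {4,6}:  v_{4} + v_{6} = 2·v_{3} + v_{7}  so sig = (2; 1,2)
  P = {8,9}:  v_{8} + v_{9} = 2·v_{1} + 2·v_{10}  so sig = (2; 2,2)
  P = {1,5,10}:  v_{1} + v_{5} + v_{10} = v_{9}  so sig = (3; 1)
  P = {1,7,10}:  v_{1} + v_{7} + v_{10} = v_{8}  so sig = (3; 1)
  P = {2,3,7}:  v_{2} + v_{3} + v_{7} = v_{6}  so sig = (3; 1)

Signatures (|P|; sorted positive RHS coefficients), sorted:
    |P|=2: 21 collections, coeffs (), (), (), (1), (1), (1), (1,1), (1,1), (1,1), (1,1), (1,1), (1,1), (1,1), (1,1), (1,1), (1,1,2), (1,2), (1,2), (1,2), (1,2), (2,2)
    |P|=3: 3 collections, coeffs (1), (1), (1)


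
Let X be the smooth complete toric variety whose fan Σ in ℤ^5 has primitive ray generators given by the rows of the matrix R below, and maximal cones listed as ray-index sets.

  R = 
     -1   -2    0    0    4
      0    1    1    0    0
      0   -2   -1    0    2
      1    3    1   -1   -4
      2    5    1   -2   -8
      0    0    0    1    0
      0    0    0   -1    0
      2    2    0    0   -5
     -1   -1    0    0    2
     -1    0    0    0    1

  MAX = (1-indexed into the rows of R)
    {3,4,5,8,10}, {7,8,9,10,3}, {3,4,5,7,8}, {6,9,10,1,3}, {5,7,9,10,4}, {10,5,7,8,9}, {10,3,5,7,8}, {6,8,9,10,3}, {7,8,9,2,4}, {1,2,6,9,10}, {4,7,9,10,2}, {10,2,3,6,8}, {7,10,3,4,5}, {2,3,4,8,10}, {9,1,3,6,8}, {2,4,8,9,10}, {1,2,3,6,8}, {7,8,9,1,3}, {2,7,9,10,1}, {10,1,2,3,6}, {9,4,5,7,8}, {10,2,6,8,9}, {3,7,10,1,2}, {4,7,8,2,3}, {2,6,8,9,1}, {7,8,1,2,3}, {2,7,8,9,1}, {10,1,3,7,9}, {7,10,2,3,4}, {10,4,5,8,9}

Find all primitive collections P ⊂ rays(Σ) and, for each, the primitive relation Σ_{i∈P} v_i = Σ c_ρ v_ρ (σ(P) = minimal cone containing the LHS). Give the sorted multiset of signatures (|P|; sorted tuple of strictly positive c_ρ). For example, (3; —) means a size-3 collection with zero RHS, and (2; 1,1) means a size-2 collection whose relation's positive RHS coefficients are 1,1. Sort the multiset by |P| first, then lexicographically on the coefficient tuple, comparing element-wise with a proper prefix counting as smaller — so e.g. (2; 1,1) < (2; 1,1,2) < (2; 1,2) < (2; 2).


12 minimal non-faces of Δ(Σ) (on 10 rays):

  • {6,7}:  v_{6} + v_{7} = 0  ⇒ sig = (2; —)
  • {1,4}:  v_{1} + v_{4} = v_{2} + v_{7}  ⇒ sig = (2; 1,1)
  • {1,5}:  v_{1} + v_{5} = v_{4} + v_{7}  ⇒ sig = (2; 1,1)
  • {4,6}:  v_{4} + v_{6} = v_{2} + v_{8} + v_{10}  ⇒ sig = (2; 1,1,1)
  • {5,6}:  v_{5} + v_{6} = v_{4} + v_{8} + v_{10}  ⇒ sig = (2; 1,1,1)
  • {2,5}:  v_{2} + v_{5} = 2·v_{4}  ⇒ sig = (2; 2)
  • {1,8,10}:  v_{1} + v_{8} + v_{10} = 0  ⇒ sig = (3; —)
  • {2,3,9}:  v_{2} + v_{3} + v_{9} = v_{1}  ⇒ sig = (3; 1)
  • {3,4,9}:  v_{3} + v_{4} + v_{9} = v_{7}  ⇒ sig = (3; 1)
  • {3,5,9}:  v_{3} + v_{5} + v_{9} = 2·v_{7} + v_{8} + v_{10}  ⇒ sig = (3; 1,1,2)
  • {2,7,8,10}:  v_{2} + v_{7} + v_{8} + v_{10} = v_{4}  ⇒ sig = (4; 1)
  • {4,7,8,10}:  v_{4} + v_{7} + v_{8} + v_{10} = v_{5}  ⇒ sig = (4; 1)

Signatures (|P|; sorted positive RHS coefficients), sorted:
    (2; —)
    (2; 1,1)
    (2; 1,1)
    (2; 1,1,1)
    (2; 1,1,1)
    (2; 2)
    (3; —)
    (3; 1)
    (3; 1)
    (3; 1,1,2)
    (4; 1)
    (4; 1)


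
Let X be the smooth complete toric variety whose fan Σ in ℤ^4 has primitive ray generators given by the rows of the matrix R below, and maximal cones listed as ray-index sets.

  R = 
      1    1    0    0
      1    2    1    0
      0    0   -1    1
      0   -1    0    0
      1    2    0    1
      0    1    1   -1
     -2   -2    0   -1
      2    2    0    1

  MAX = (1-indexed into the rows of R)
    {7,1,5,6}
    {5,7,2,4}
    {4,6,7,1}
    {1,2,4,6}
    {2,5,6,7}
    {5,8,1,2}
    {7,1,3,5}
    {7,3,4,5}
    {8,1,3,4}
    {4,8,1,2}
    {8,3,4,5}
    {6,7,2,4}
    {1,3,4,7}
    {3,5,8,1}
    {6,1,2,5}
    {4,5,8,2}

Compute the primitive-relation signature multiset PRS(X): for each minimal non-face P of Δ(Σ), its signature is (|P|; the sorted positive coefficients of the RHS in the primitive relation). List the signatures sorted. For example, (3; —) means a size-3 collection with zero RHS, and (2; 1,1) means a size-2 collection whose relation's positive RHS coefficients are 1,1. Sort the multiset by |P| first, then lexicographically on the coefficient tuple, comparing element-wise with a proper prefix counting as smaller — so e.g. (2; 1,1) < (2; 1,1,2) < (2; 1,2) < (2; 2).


Σ has 7 primitive collections:

  P = {7,8}:  v_{7} + v_{8} = 0 — sig = (2; —)
  P = {2,3}:  v_{2} + v_{3} = v_{5} — sig = (2; 1)
  P = {6,8}:  v_{6} + v_{8} = v_{1} + v_{2} — sig = (2; 1,1)
  P = {3,6}:  v_{3} + v_{6} = v_{1} + v_{5} + v_{7} — sig = (2; 1,1,1)
  P = {1,2,7}:  v_{1} + v_{2} + v_{7} = v_{6} — sig = (3; 1)
  P = {1,4,5}:  v_{1} + v_{4} + v_{5} = v_{8} — sig = (3; 1)
  P = {4,5,6}:  v_{4} + v_{5} + v_{6} = v_{2} — sig = (3; 1)

Sorted signature multiset PRS(X):
{ (2; —),  (2; 1),  (2; 1,1),  (2; 1,1,1),  (3; 1) ×3 }


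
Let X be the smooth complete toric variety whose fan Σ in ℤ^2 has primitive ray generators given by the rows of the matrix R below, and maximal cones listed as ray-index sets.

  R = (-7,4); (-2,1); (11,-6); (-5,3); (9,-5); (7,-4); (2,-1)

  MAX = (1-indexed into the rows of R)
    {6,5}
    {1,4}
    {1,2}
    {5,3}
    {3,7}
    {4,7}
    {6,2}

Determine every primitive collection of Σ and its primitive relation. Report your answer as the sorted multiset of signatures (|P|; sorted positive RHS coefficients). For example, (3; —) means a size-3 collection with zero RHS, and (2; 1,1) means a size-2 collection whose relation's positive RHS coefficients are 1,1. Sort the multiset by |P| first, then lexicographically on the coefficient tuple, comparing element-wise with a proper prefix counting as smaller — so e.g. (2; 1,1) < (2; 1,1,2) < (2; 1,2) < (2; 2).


14 minimal non-faces of Δ(Σ) (on 7 rays):

  P={1,6}:  v_{1} + v_{6} = 0  ⇒ sig = (2; —)
  P={2,7}:  v_{2} + v_{7} = 0  ⇒ sig = (2; —)
  P={1,5}:  v_{1} + v_{5} = v_{7}  ⇒ sig = (2; 1)
  P={1,7}:  v_{1} + v_{7} = v_{4}  ⇒ sig = (2; 1)
  P={2,3}:  v_{2} + v_{3} = v_{5}  ⇒ sig = (2; 1)
  P={2,4}:  v_{2} + v_{4} = v_{1}  ⇒ sig = (2; 1)
  P={2,5}:  v_{2} + v_{5} = v_{6}  ⇒ sig = (2; 1)
  P={4,6}:  v_{4} + v_{6} = v_{7}  ⇒ sig = (2; 1)
  P={5,7}:  v_{5} + v_{7} = v_{3}  ⇒ sig = (2; 1)
  P={6,7}:  v_{6} + v_{7} = v_{5}  ⇒ sig = (2; 1)
  P={1,3}:  v_{1} + v_{3} = 2·v_{7}  ⇒ sig = (2; 2)
  P={3,6}:  v_{3} + v_{6} = 2·v_{5}  ⇒ sig = (2; 2)
  P={4,5}:  v_{4} + v_{5} = 2·v_{7}  ⇒ sig = (2; 2)
  P={3,4}:  v_{3} + v_{4} = 3·v_{7}  ⇒ sig = (2; 3)

Hence PRS(X_Σ) =
[(2; —), (2; —), (2; 1), (2; 1), (2; 1), (2; 1), (2; 1), (2; 1), (2; 1), (2; 1), (2; 2), (2; 2), (2; 2), (2; 3)]


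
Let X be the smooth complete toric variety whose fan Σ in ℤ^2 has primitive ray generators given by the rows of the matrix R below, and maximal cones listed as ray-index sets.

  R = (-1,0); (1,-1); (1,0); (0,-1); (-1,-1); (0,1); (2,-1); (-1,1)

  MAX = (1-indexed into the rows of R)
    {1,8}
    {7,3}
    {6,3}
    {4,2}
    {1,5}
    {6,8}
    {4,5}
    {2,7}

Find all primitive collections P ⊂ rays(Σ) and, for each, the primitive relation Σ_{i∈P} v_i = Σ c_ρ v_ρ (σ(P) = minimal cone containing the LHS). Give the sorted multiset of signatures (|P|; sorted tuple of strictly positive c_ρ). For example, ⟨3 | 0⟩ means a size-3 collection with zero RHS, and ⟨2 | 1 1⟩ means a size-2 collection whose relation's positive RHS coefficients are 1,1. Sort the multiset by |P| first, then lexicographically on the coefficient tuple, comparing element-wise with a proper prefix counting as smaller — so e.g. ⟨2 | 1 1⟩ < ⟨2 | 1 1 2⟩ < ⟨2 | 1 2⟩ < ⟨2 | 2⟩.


Minimal non-faces — 20 found among 8 rays, 8 max cones:

  P = {1,3}:  v_{1} + v_{3} = 0  →  sig = ⟨2 | 0⟩
  P = {2,8}:  v_{2} + v_{8} = 0  →  sig = ⟨2 | 0⟩
  P = {4,6}:  v_{4} + v_{6} = 0  →  sig = ⟨2 | 0⟩
  P = {1,2}:  v_{1} + v_{2} = v_{4}  →  sig = ⟨2 | 1⟩
  P = {1,4}:  v_{1} + v_{4} = v_{5}  →  sig = ⟨2 | 1⟩
  P = {1,6}:  v_{1} + v_{6} = v_{8}  →  sig = ⟨2 | 1⟩
  P = {1,7}:  v_{1} + v_{7} = v_{2}  →  sig = ⟨2 | 1⟩
  P = {2,3}:  v_{2} + v_{3} = v_{7}  →  sig = ⟨2 | 1⟩
  P = {2,6}:  v_{2} + v_{6} = v_{3}  →  sig = ⟨2 | 1⟩
  P = {3,4}:  v_{3} + v_{4} = v_{2}  →  sig = ⟨2 | 1⟩
  P = {3,5}:  v_{3} + v_{5} = v_{4}  →  sig = ⟨2 | 1⟩
  P = {3,8}:  v_{3} + v_{8} = v_{6}  →  sig = ⟨2 | 1⟩
  P = {4,8}:  v_{4} + v_{8} = v_{1}  →  sig = ⟨2 | 1⟩
  P = {5,6}:  v_{5} + v_{6} = v_{1}  →  sig = ⟨2 | 1⟩
  P = {7,8}:  v_{7} + v_{8} = v_{3}  →  sig = ⟨2 | 1⟩
  P = {5,7}:  v_{5} + v_{7} = v_{2} + v_{4}  →  sig = ⟨2 | 1 1⟩
  P = {2,5}:  v_{2} + v_{5} = 2·v_{4}  →  sig = ⟨2 | 2⟩
  P = {4,7}:  v_{4} + v_{7} = 2·v_{2}  →  sig = ⟨2 | 2⟩
  P = {5,8}:  v_{5} + v_{8} = 2·v_{1}  →  sig = ⟨2 | 2⟩
  P = {6,7}:  v_{6} + v_{7} = 2·v_{3}  →  sig = ⟨2 | 2⟩

Hence PRS(X_Σ) =
{ ⟨2 | 0⟩ ×3,  ⟨2 | 1⟩ ×12,  ⟨2 | 1 1⟩,  ⟨2 | 2⟩ ×4 }


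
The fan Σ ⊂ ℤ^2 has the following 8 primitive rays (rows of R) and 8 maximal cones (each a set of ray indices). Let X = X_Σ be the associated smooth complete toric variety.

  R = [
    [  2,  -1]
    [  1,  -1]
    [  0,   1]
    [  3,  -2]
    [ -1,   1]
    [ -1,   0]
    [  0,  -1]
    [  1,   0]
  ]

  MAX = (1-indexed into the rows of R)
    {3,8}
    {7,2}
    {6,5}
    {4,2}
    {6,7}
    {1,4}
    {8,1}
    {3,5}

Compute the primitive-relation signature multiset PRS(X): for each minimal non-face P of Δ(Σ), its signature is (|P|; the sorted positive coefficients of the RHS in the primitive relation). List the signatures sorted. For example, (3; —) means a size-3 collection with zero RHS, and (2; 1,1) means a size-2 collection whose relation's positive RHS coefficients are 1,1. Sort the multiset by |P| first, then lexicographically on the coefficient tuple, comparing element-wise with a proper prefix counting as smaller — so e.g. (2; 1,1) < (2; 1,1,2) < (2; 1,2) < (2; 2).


Δ(Σ) — 8 vertices, 20 min non-faces:

  P = {2,5}:  v_{2} + v_{5} = 0  →  sig = (2; —)
  P = {3,7}:  v_{3} + v_{7} = 0  →  sig = (2; —)
  P = {6,8}:  v_{6} + v_{8} = 0  →  sig = (2; —)
  P = {1,2}:  v_{1} + v_{2} = v_{4}  →  sig = (2; 1)
  P = {1,5}:  v_{1} + v_{5} = v_{8}  →  sig = (2; 1)
  P = {1,6}:  v_{1} + v_{6} = v_{2}  →  sig = (2; 1)
  P = {2,3}:  v_{2} + v_{3} = v_{8}  →  sig = (2; 1)
  P = {2,6}:  v_{2} + v_{6} = v_{7}  →  sig = (2; 1)
  P = {2,8}:  v_{2} + v_{8} = v_{1}  →  sig = (2; 1)
  P = {3,6}:  v_{3} + v_{6} = v_{5}  →  sig = (2; 1)
  P = {4,5}:  v_{4} + v_{5} = v_{1}  →  sig = (2; 1)
  P = {5,7}:  v_{5} + v_{7} = v_{6}  →  sig = (2; 1)
  P = {5,8}:  v_{5} + v_{8} = v_{3}  →  sig = (2; 1)
  P = {7,8}:  v_{7} + v_{8} = v_{2}  →  sig = (2; 1)
  P = {3,4}:  v_{3} + v_{4} = v_{1} + v_{8}  →  sig = (2; 1,1)
  P = {1,3}:  v_{1} + v_{3} = 2·v_{8}  →  sig = (2; 2)
  P = {1,7}:  v_{1} + v_{7} = 2·v_{2}  →  sig = (2; 2)
  P = {4,6}:  v_{4} + v_{6} = 2·v_{2}  →  sig = (2; 2)
  P = {4,8}:  v_{4} + v_{8} = 2·v_{1}  →  sig = (2; 2)
  P = {4,7}:  v_{4} + v_{7} = 3·v_{2}  →  sig = (2; 3)

Sorted signature multiset PRS(X):
    (2; —)
    (2; —)
    (2; —)
    (2; 1)
    (2; 1)
    (2; 1)
    (2; 1)
    (2; 1)
    (2; 1)
    (2; 1)
    (2; 1)
    (2; 1)
    (2; 1)
    (2; 1)
    (2; 1,1)
    (2; 2)
    (2; 2)
    (2; 2)
    (2; 2)
    (2; 3)


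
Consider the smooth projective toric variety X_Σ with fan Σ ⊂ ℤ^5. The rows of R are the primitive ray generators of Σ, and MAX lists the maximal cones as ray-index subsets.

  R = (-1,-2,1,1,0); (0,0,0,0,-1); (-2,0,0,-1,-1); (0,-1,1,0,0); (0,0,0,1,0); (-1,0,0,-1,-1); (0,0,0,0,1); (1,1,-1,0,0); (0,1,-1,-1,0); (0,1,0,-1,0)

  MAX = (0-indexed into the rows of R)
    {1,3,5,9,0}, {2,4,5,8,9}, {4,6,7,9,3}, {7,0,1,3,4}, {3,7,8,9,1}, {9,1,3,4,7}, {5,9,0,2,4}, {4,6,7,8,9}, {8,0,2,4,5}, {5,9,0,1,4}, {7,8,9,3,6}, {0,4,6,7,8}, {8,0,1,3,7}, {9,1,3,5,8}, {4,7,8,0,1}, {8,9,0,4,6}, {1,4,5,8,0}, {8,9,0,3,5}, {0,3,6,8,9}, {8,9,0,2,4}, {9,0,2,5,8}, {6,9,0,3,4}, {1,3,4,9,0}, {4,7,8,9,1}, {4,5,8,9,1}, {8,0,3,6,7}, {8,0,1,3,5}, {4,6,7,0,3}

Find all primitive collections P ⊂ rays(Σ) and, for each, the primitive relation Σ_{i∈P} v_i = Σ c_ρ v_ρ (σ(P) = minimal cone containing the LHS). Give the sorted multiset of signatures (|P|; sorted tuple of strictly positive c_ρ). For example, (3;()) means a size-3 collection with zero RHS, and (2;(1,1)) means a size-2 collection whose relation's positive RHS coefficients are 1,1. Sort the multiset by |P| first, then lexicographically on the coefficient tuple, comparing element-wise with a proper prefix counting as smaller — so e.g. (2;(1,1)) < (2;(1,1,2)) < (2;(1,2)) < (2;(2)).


Minimal non-faces — 12 found among 10 rays, 28 max cones:

  P={1,6}:  v_{1} + v_{6} = 0  ⟹  sig = (2;())
  P={5,7}:  v_{5} + v_{7} = v_{1} + v_{8}  ⟹  sig = (2;(1,1))
  P={2,3}:  v_{2} + v_{3} = v_{0} + v_{5} + v_{9}  ⟹  sig = (2;(1,1,1))
  P={2,7}:  v_{2} + v_{7} = v_{4} + v_{5} + v_{8}  ⟹  sig = (2;(1,1,1))
  P={5,6}:  v_{5} + v_{6} = v_{0} + v_{8} + v_{9}  ⟹  sig = (2;(1,1,1))
  P={1,2}:  v_{1} + v_{2} = v_{4} + 2·v_{5}  ⟹  sig = (2;(1,2))
  P={2,6}:  v_{2} + v_{6} = 2·v_{0} + v_{4} + 2·v_{8} + 2·v_{9}  ⟹  sig = (2;(1,2,2,2))
  P={0,7,9}:  v_{0} + v_{7} + v_{9} = 0  ⟹  sig = (3;())
  P={3,4,8}:  v_{3} + v_{4} + v_{8} = 0  ⟹  sig = (3;())
  P={3,4,5}:  v_{3} + v_{4} + v_{5} = v_{0} + v_{1} + v_{9}  ⟹  sig = (3;(1,1,1))
  P={0,1,8,9}:  v_{0} + v_{1} + v_{8} + v_{9} = v_{5}  ⟹  sig = (4;(1))
  P={0,4,5,8,9}:  v_{0} + v_{4} + v_{5} + v_{8} + v_{9} = v_{2}  ⟹  sig = (5;(1))

Signatures (|P|; sorted positive RHS coefficients), sorted:
{ (2;()),  (2;(1,1)),  (2;(1,1,1)) ×3,  (2;(1,2)),  (2;(1,2,2,2)),  (3;()) ×2,  (3;(1,1,1)),  (4;(1)),  (5;(1)) }


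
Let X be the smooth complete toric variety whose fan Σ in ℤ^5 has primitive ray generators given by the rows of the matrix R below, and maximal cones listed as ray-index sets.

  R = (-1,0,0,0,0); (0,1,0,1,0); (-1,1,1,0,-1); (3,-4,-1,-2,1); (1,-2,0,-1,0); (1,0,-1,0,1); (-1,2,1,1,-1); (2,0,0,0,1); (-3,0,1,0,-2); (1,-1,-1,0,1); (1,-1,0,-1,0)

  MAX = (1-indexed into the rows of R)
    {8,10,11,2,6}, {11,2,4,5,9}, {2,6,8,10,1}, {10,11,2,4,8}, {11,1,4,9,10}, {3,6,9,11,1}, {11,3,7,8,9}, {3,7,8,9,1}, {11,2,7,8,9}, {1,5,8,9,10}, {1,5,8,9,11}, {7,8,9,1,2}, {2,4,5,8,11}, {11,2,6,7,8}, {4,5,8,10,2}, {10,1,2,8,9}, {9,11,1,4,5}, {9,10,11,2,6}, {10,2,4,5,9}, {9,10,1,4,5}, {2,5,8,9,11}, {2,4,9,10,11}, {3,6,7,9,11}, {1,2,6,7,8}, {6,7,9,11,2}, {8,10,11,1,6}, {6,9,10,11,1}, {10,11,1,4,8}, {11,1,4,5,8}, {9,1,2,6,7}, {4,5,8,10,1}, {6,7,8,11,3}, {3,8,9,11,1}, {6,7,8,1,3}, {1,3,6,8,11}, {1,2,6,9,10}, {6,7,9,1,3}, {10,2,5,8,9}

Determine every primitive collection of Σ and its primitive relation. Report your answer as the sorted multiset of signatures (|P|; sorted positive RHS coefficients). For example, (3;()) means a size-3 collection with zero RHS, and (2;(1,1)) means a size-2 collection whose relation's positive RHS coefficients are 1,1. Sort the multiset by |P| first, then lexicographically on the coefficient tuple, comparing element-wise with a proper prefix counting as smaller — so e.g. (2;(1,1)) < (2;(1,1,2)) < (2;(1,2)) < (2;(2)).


17 minimal non-faces of Δ(Σ) (on 11 rays):

  {3,10}:  v_{3} + v_{10} = 0 ; sig = (2;())
  {2,3}:  v_{2} + v_{3} = v_{7} ; sig = (2;(1))
  {7,10}:  v_{7} + v_{10} = v_{2} ; sig = (2;(1))
  {3,4}:  v_{3} + v_{4} = v_{5} + v_{11} ; sig = (2;(1,1))
  {5,6}:  v_{5} + v_{6} = v_{10} + v_{11} ; sig = (2;(1,1))
  {3,5}:  v_{3} + v_{5} = v_{8} + v_{9} + v_{11} ; sig = (2;(1,1,1))
  {4,7}:  v_{4} + v_{7} = v_{2} + v_{5} + v_{11} ; sig = (2;(1,1,1))
  {5,7}:  v_{5} + v_{7} = v_{2} + v_{8} + v_{9} + v_{11} ; sig = (2;(1,1,1,1))
  {4,6}:  v_{4} + v_{6} = 2·v_{10} + 2·v_{11} ; sig = (2;(2,2))
  {1,2,11}:  v_{1} + v_{2} + v_{11} = 0 ; sig = (3;())
  {6,8,9}:  v_{6} + v_{8} + v_{9} = 0 ; sig = (3;())
  {1,7,11}:  v_{1} + v_{7} + v_{11} = v_{3} ; sig = (3;(1))
  {5,10,11}:  v_{5} + v_{10} + v_{11} = v_{4} ; sig = (3;(1))
  {1,2,4}:  v_{1} + v_{2} + v_{4} = v_{5} + v_{10} ; sig = (3;(1,1))
  {1,2,5}:  v_{1} + v_{2} + v_{5} = v_{8} + v_{9} + v_{10} ; sig = (3;(1,1,1))
  {4,8,9}:  v_{4} + v_{8} + v_{9} = 2·v_{5} ; sig = (3;(2))
  {8,9,10,11}:  v_{8} + v_{9} + v_{10} + v_{11} = v_{5} ; sig = (4;(1))

Hence PRS(X_Σ) =
{ (2;()),  (2;(1)) ×2,  (2;(1,1)) ×2,  (2;(1,1,1)) ×2,  (2;(1,1,1,1)),  (2;(2,2)),  (3;()) ×2,  (3;(1)) ×2,  (3;(1,1)),  (3;(1,1,1)),  (3;(2)),  (4;(1)) }


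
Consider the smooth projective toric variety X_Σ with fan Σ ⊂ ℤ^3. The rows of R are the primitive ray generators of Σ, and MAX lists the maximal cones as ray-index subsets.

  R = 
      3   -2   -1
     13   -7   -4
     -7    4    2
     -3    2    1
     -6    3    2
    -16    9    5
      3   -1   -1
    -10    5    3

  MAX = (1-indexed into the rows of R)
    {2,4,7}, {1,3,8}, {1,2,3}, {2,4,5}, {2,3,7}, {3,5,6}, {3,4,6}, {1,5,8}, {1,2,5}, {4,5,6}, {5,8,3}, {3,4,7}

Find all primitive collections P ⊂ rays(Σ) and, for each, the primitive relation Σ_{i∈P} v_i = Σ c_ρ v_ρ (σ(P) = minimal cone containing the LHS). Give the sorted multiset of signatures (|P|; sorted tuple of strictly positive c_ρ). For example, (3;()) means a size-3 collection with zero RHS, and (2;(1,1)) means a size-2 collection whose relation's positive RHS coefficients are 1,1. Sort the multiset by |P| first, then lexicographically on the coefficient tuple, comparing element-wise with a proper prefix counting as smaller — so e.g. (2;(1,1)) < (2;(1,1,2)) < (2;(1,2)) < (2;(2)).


The 14 primitive collections of Σ (r=8, n=3):

  {1,4}:  v_{1} + v_{4} = 0 ; sig = (2;())
  {2,6}:  v_{2} + v_{6} = v_{4} ; sig = (2;(1))
  {2,8}:  v_{2} + v_{8} = v_{1} ; sig = (2;(1))
  {5,7}:  v_{5} + v_{7} = v_{4} ; sig = (2;(1))
  {7,8}:  v_{7} + v_{8} = v_{3} ; sig = (2;(1))
  {1,6}:  v_{1} + v_{6} = v_{3} + v_{5} ; sig = (2;(1,1))
  {1,7}:  v_{1} + v_{7} = v_{2} + v_{3} ; sig = (2;(1,1))
  {4,8}:  v_{4} + v_{8} = v_{3} + v_{5} ; sig = (2;(1,1))
  {6,7}:  v_{6} + v_{7} = v_{3} + 2·v_{4} ; sig = (2;(1,2))
  {6,8}:  v_{6} + v_{8} = 2·v_{3} + 2·v_{5} ; sig = (2;(2,2))
  {2,3,5}:  v_{2} + v_{3} + v_{5} = 0 ; sig = (3;())
  {1,3,5}:  v_{1} + v_{3} + v_{5} = v_{8} ; sig = (3;(1))
  {2,3,4}:  v_{2} + v_{3} + v_{4} = v_{7} ; sig = (3;(1))
  {3,4,5}:  v_{3} + v_{4} + v_{5} = v_{6} ; sig = (3;(1))

Hence PRS(X_Σ) =
    (2;())
    (2;(1))
    (2;(1))
    (2;(1))
    (2;(1))
    (2;(1,1))
    (2;(1,1))
    (2;(1,1))
    (2;(1,2))
    (2;(2,2))
    (3;())
    (3;(1))
    (3;(1))
    (3;(1))


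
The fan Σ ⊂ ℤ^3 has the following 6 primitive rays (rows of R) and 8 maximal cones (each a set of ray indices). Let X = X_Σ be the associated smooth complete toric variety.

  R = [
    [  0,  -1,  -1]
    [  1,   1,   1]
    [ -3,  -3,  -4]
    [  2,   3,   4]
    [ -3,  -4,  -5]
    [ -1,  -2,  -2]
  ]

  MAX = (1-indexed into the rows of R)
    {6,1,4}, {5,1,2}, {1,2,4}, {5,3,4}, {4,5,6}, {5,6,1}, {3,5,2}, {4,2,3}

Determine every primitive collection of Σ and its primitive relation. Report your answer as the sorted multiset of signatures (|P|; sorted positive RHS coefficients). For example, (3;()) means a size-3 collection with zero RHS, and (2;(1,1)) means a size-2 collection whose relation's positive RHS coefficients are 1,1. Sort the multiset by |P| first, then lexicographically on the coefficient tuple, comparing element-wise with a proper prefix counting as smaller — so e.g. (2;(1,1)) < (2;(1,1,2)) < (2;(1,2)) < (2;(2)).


5 collections generate NE(X_Σ); each relation:

  • {1,3}:  v_{1} + v_{3} = v_{5} — sig = (2;(1))
  • {2,6}:  v_{2} + v_{6} = v_{1} — sig = (2;(1))
  • {3,6}:  v_{3} + v_{6} = v_{4} + 2·v_{5} — sig = (2;(1,2))
  • {2,4,5}:  v_{2} + v_{4} + v_{5} = 0 — sig = (3;())
  • {1,4,5}:  v_{1} + v_{4} + v_{5} = v_{6} — sig = (3;(1))

Hence PRS(X_Σ) =
[(2;(1)), (2;(1)), (2;(1,2)), (3;()), (3;(1))]


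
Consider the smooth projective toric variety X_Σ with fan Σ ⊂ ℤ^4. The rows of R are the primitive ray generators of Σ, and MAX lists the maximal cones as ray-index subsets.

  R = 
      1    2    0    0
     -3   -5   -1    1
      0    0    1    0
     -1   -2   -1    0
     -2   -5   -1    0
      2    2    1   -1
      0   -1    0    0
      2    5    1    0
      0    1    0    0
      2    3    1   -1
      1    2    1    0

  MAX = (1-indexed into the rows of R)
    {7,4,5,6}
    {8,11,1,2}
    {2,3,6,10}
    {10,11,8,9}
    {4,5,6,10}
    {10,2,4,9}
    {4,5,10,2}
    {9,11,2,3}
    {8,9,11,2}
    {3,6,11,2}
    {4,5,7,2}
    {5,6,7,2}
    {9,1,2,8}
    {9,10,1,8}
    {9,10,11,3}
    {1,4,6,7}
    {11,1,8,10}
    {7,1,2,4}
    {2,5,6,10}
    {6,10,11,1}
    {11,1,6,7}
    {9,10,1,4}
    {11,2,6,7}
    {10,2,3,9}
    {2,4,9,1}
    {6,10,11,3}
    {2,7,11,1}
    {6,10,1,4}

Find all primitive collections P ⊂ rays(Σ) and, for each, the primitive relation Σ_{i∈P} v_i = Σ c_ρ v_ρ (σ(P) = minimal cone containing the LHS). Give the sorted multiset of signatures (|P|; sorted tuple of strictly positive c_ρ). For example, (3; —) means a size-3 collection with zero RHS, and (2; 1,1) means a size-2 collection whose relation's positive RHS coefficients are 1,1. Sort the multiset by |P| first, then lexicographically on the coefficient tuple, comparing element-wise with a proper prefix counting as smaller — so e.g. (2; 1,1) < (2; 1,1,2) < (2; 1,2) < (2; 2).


Minimal non-faces — 22 found among 11 rays, 28 max cones:

  • {4,11}:  v_{4} + v_{11} = 0 — sig = (2; —)
  • {5,8}:  v_{5} + v_{8} = 0 — sig = (2; —)
  • {7,9}:  v_{7} + v_{9} = 0 — sig = (2; —)
  • {1,3}:  v_{1} + v_{3} = v_{11} — sig = (2; 1)
  • {6,9}:  v_{6} + v_{9} = v_{10} — sig = (2; 1)
  • {7,10}:  v_{7} + v_{10} = v_{6} — sig = (2; 1)
  • {1,5}:  v_{1} + v_{5} = v_{4} + v_{7} — sig = (2; 1,1)
  • {3,4}:  v_{3} + v_{4} = v_{2} + v_{10} — sig = (2; 1,1)
  • {4,8}:  v_{4} + v_{8} = v_{1} + v_{9} — sig = (2; 1,1)
  • {5,11}:  v_{5} + v_{11} = v_{2} + v_{6} — sig = (2; 1,1)
  • {7,8}:  v_{7} + v_{8} = v_{1} + v_{11} — sig = (2; 1,1)
  • {3,7}:  v_{3} + v_{7} = v_{2} + v_{6} + v_{11} — sig = (2; 1,1,1)
  • {5,9}:  v_{5} + v_{9} = v_{2} + v_{4} + v_{10} — sig = (2; 1,1,1)
  • {6,8}:  v_{6} + v_{8} = v_{1} + v_{10} + v_{11} — sig = (2; 1,1,1)
  • {3,5}:  v_{3} + v_{5} = 2·v_{2} + v_{6} + v_{10} — sig = (2; 1,1,2)
  • {3,8}:  v_{3} + v_{8} = v_{9} + 2·v_{11} — sig = (2; 1,2)
  • {1,2,10}:  v_{1} + v_{2} + v_{10} = 0 — sig = (3; —)
  • {1,2,6}:  v_{1} + v_{2} + v_{6} = v_{7} — sig = (3; 1)
  • {1,9,11}:  v_{1} + v_{9} + v_{11} = v_{8} — sig = (3; 1)
  • {2,4,6}:  v_{2} + v_{4} + v_{6} = v_{5} — sig = (3; 1)
  • {2,10,11}:  v_{2} + v_{10} + v_{11} = v_{3} — sig = (3; 1)
  • {2,8,10}:  v_{2} + v_{8} + v_{10} = v_{9} + v_{11} — sig = (3; 1,1)

Signatures (|P|; sorted positive RHS coefficients), sorted:
{ (2; —) ×3,  (2; 1) ×3,  (2; 1,1) ×5,  (2; 1,1,1) ×3,  (2; 1,1,2),  (2; 1,2),  (3; —),  (3; 1) ×4,  (3; 1,1) }


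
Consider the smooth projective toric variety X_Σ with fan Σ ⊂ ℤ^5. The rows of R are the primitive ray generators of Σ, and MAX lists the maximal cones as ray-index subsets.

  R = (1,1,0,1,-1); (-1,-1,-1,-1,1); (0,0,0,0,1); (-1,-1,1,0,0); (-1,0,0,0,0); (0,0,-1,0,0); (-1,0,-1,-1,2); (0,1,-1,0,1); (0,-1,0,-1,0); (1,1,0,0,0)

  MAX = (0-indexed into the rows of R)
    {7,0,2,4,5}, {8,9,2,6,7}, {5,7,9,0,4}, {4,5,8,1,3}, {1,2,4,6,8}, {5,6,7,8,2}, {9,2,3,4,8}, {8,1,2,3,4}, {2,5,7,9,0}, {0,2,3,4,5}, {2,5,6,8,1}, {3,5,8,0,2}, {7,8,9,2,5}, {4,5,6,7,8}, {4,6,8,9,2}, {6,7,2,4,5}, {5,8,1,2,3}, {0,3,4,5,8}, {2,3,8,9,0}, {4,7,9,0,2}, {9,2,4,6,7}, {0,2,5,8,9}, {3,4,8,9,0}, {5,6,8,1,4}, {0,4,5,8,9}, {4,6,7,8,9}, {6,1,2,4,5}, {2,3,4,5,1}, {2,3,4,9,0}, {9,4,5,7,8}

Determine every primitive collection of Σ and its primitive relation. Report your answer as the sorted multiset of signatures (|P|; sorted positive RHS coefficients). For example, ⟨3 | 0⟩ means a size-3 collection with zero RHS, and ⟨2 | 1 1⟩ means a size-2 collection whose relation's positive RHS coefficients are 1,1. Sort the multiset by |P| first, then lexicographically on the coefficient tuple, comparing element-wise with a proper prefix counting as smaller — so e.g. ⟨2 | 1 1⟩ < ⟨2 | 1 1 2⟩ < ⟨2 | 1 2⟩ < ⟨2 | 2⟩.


The 13 primitive collections of Σ (r=10, n=5):

  {0,1}:  v_{0} + v_{1} = v_{5} — sig = ⟨2 | 1⟩
  {0,6}:  v_{0} + v_{6} = v_{7} — sig = ⟨2 | 1⟩
  {1,7}:  v_{1} + v_{7} = v_{5} + v_{6} — sig = ⟨2 | 1 1⟩
  {1,9}:  v_{1} + v_{9} = v_{7} + v_{8} — sig = ⟨2 | 1 1⟩
  {3,7}:  v_{3} + v_{7} = v_{2} + v_{4} — sig = ⟨2 | 1 1⟩
  {3,6}:  v_{3} + v_{6} = 2·v_{2} + 2·v_{4} + v_{8} — sig = ⟨2 | 1 2 2⟩
  {3,5,9}:  v_{3} + v_{5} + v_{9} = 0 — sig = ⟨3 | 0⟩
  {0,7,8}:  v_{0} + v_{7} + v_{8} = v_{5} + v_{9} — sig = ⟨3 | 1 1⟩
  {5,6,9}:  v_{5} + v_{6} + v_{9} = 2·v_{7} + v_{8} — sig = ⟨3 | 1 2⟩
  {0,2,4,8}:  v_{0} + v_{2} + v_{4} + v_{8} = 0 — sig = ⟨4 | 0⟩
  {2,4,5,8}:  v_{2} + v_{4} + v_{5} + v_{8} = v_{1} — sig = ⟨4 | 1⟩
  {2,4,5,9}:  v_{2} + v_{4} + v_{5} + v_{9} = v_{7} — sig = ⟨4 | 1⟩
  {2,4,7,8}:  v_{2} + v_{4} + v_{7} + v_{8} = v_{6} — sig = ⟨4 | 1⟩

Sorted signature multiset PRS(X):
{ ⟨2 | 1⟩ ×2,  ⟨2 | 1 1⟩ ×3,  ⟨2 | 1 2 2⟩,  ⟨3 | 0⟩,  ⟨3 | 1 1⟩,  ⟨3 | 1 2⟩,  ⟨4 | 0⟩,  ⟨4 | 1⟩ ×3 }


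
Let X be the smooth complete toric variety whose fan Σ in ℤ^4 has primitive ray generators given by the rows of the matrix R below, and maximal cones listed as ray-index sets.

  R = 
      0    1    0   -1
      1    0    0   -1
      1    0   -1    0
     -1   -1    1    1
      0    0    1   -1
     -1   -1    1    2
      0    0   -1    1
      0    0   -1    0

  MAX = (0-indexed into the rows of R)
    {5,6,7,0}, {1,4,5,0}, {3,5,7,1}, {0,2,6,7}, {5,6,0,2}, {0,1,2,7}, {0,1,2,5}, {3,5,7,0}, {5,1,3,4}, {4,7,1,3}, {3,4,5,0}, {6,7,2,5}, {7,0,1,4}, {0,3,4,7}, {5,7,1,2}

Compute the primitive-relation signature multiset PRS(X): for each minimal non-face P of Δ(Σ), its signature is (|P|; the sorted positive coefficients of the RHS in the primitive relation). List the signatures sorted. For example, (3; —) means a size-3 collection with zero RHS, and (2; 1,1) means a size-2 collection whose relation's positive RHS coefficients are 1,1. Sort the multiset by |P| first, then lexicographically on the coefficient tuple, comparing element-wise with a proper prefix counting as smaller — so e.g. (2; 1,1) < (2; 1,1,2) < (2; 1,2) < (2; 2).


Δ(Σ) — 8 vertices, 9 min non-faces:

  P={4,6}:  v_{4} + v_{6} = 0 ; sig = (2; —)
  P={1,6}:  v_{1} + v_{6} = v_{2} ; sig = (2; 1)
  P={2,4}:  v_{2} + v_{4} = v_{1} ; sig = (2; 1)
  P={3,6}:  v_{3} + v_{6} = v_{5} + v_{7} ; sig = (2; 1,1)
  P={2,3}:  v_{2} + v_{3} = v_{1} + v_{5} + v_{7} ; sig = (2; 1,1,1)
  P={0,1,3}:  v_{0} + v_{1} + v_{3} = v_{4} ; sig = (3; 1)
  P={4,5,7}:  v_{4} + v_{5} + v_{7} = v_{3} ; sig = (3; 1)
  P={0,1,5,7}:  v_{0} + v_{1} + v_{5} + v_{7} = 0 ; sig = (4; —)
  P={0,2,5,7}:  v_{0} + v_{2} + v_{5} + v_{7} = v_{6} ; sig = (4; 1)

Signatures (|P|; sorted positive RHS coefficients), sorted:
    |P|=2: 5 collections, coeffs (), (1), (1), (1,1), (1,1,1)
    |P|=3: 2 collections, coeffs (1), (1)
    |P|=4: 2 collections, coeffs (), (1)


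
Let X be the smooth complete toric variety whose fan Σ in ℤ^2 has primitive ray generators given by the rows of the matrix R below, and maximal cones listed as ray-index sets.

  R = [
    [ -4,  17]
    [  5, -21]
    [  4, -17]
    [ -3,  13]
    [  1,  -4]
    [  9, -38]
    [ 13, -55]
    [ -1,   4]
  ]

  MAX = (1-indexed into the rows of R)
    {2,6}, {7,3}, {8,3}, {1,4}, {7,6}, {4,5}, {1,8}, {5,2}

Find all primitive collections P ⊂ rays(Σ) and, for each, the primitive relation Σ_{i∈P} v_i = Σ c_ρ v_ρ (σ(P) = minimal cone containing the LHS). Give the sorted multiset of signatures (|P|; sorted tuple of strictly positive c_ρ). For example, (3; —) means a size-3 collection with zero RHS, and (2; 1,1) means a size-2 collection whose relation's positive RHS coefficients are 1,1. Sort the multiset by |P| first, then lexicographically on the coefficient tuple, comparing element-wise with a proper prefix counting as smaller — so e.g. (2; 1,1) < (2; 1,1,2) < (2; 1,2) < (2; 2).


|primitive collections| = 20. Relations:

  P={1,3}:  v_{1} + v_{3} = 0 ; sig = (2; —)
  P={5,8}:  v_{5} + v_{8} = 0 ; sig = (2; —)
  P={1,2}:  v_{1} + v_{2} = v_{5} ; sig = (2; 1)
  P={1,5}:  v_{1} + v_{5} = v_{4} ; sig = (2; 1)
  P={1,6}:  v_{1} + v_{6} = v_{2} ; sig = (2; 1)
  P={1,7}:  v_{1} + v_{7} = v_{6} ; sig = (2; 1)
  P={2,3}:  v_{2} + v_{3} = v_{6} ; sig = (2; 1)
  P={2,8}:  v_{2} + v_{8} = v_{3} ; sig = (2; 1)
  P={3,4}:  v_{3} + v_{4} = v_{5} ; sig = (2; 1)
  P={3,5}:  v_{3} + v_{5} = v_{2} ; sig = (2; 1)
  P={3,6}:  v_{3} + v_{6} = v_{7} ; sig = (2; 1)
  P={4,8}:  v_{4} + v_{8} = v_{1} ; sig = (2; 1)
  P={4,6}:  v_{4} + v_{6} = v_{2} + v_{5} ; sig = (2; 1,1)
  P={5,7}:  v_{5} + v_{7} = v_{2} + v_{6} ; sig = (2; 1,1)
  P={2,4}:  v_{2} + v_{4} = 2·v_{5} ; sig = (2; 2)
  P={2,7}:  v_{2} + v_{7} = 2·v_{6} ; sig = (2; 2)
  P={4,7}:  v_{4} + v_{7} = 2·v_{2} ; sig = (2; 2)
  P={5,6}:  v_{5} + v_{6} = 2·v_{2} ; sig = (2; 2)
  P={6,8}:  v_{6} + v_{8} = 2·v_{3} ; sig = (2; 2)
  P={7,8}:  v_{7} + v_{8} = 3·v_{3} ; sig = (2; 3)

Sorted signature multiset PRS(X):
    |P|=2: 20 collections, coeffs (), (), (1), (1), (1), (1), (1), (1), (1), (1), (1), (1), (1,1), (1,1), (2), (2), (2), (2), (2), (3)


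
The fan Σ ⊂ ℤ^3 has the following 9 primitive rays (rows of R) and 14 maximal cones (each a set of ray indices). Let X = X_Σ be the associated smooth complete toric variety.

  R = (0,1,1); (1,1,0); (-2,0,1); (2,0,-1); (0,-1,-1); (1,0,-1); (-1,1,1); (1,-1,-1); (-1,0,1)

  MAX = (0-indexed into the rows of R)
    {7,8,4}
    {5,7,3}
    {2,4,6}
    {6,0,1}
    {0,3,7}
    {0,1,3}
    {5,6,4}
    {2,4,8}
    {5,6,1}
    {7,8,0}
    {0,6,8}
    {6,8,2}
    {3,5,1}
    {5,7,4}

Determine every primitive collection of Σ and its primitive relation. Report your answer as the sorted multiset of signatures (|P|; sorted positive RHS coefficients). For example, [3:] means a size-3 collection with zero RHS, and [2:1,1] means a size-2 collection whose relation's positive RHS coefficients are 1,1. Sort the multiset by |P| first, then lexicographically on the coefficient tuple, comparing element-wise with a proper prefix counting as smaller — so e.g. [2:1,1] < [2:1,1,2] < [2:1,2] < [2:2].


Primitive collections (16):

  P = {0,4}:  v_{0} + v_{4} = 0 ; sig = [2:]
  P = {2,3}:  v_{2} + v_{3} = 0 ; sig = [2:]
  P = {5,8}:  v_{5} + v_{8} = 0 ; sig = [2:]
  P = {6,7}:  v_{6} + v_{7} = 0 ; sig = [2:]
  P = {0,5}:  v_{0} + v_{5} = v_{1} ; sig = [2:1]
  P = {1,2}:  v_{1} + v_{2} = v_{6} ; sig = [2:1]
  P = {1,4}:  v_{1} + v_{4} = v_{5} ; sig = [2:1]
  P = {1,7}:  v_{1} + v_{7} = v_{3} ; sig = [2:1]
  P = {1,8}:  v_{1} + v_{8} = v_{0} ; sig = [2:1]
  P = {3,6}:  v_{3} + v_{6} = v_{1} ; sig = [2:1]
  P = {0,2}:  v_{0} + v_{2} = v_{6} + v_{8} ; sig = [2:1,1]
  P = {2,5}:  v_{2} + v_{5} = v_{4} + v_{6} ; sig = [2:1,1]
  P = {2,7}:  v_{2} + v_{7} = v_{4} + v_{8} ; sig = [2:1,1]
  P = {3,4}:  v_{3} + v_{4} = v_{5} + v_{7} ; sig = [2:1,1]
  P = {3,8}:  v_{3} + v_{8} = v_{0} + v_{7} ; sig = [2:1,1]
  P = {4,6,8}:  v_{4} + v_{6} + v_{8} = v_{2} ; sig = [3:1]

Sorted signature multiset PRS(X):
    |P|=2: 15 collections, coeffs (), (), (), (), (1), (1), (1), (1), (1), (1), (1,1), (1,1), (1,1), (1,1), (1,1)
    |P|=3: 1 collection, coeffs (1)


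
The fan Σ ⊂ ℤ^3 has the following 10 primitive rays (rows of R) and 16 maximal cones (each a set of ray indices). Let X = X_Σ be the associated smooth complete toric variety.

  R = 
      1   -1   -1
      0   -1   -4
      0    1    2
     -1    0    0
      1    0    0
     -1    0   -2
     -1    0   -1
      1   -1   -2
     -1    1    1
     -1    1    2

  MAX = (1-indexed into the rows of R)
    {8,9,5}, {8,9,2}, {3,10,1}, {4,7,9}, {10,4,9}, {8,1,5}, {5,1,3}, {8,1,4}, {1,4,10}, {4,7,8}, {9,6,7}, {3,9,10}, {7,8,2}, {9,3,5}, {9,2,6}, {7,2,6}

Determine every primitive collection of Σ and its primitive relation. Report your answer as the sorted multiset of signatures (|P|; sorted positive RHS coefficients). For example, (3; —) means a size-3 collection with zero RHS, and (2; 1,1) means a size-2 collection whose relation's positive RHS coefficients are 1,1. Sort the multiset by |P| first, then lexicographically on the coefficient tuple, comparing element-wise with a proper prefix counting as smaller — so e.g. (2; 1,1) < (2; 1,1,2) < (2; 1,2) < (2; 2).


|primitive collections| = 24. Relations:

  {1,9}:  v_{1} + v_{9} = 0  ⇒ sig = (2; —)
  {4,5}:  v_{4} + v_{5} = 0  ⇒ sig = (2; —)
  {8,10}:  v_{8} + v_{10} = 0  ⇒ sig = (2; —)
  {2,10}:  v_{2} + v_{10} = v_{6}  ⇒ sig = (2; 1)
  {3,4}:  v_{3} + v_{4} = v_{10}  ⇒ sig = (2; 1)
  {3,7}:  v_{3} + v_{7} = v_{9}  ⇒ sig = (2; 1)
  {3,8}:  v_{3} + v_{8} = v_{5}  ⇒ sig = (2; 1)
  {5,10}:  v_{5} + v_{10} = v_{3}  ⇒ sig = (2; 1)
  {6,8}:  v_{6} + v_{8} = v_{2}  ⇒ sig = (2; 1)
  {1,6}:  v_{1} + v_{6} = v_{7} + v_{8}  ⇒ sig = (2; 1,1)
  {1,7}:  v_{1} + v_{7} = v_{4} + v_{8}  ⇒ sig = (2; 1,1)
  {5,7}:  v_{5} + v_{7} = v_{8} + v_{9}  ⇒ sig = (2; 1,1)
  {6,10}:  v_{6} + v_{10} = v_{7} + v_{9}  ⇒ sig = (2; 1,1)
  {7,10}:  v_{7} + v_{10} = v_{4} + v_{9}  ⇒ sig = (2; 1,1)
  {1,2}:  v_{1} + v_{2} = v_{7} + 2·v_{8}  ⇒ sig = (2; 1,2)
  {2,4}:  v_{2} + v_{4} = 2·v_{7} + v_{8}  ⇒ sig = (2; 1,2)
  {3,6}:  v_{3} + v_{6} = v_{8} + 2·v_{9}  ⇒ sig = (2; 1,2)
  {4,6}:  v_{4} + v_{6} = 2·v_{7}  ⇒ sig = (2; 2)
  {2,3}:  v_{2} + v_{3} = 2·v_{8} + 2·v_{9}  ⇒ sig = (2; 2,2)
  {5,6}:  v_{5} + v_{6} = 2·v_{8} + 2·v_{9}  ⇒ sig = (2; 2,2)
  {2,5}:  v_{2} + v_{5} = 3·v_{8} + 2·v_{9}  ⇒ sig = (2; 2,3)
  {4,8,9}:  v_{4} + v_{8} + v_{9} = v_{7}  ⇒ sig = (3; 1)
  {7,8,9}:  v_{7} + v_{8} + v_{9} = v_{6}  ⇒ sig = (3; 1)
  {2,7,9}:  v_{2} + v_{7} + v_{9} = 2·v_{6}  ⇒ sig = (3; 2)

Sorted signature multiset PRS(X):
    (2; —)
    (2; —)
    (2; —)
    (2; 1)
    (2; 1)
    (2; 1)
    (2; 1)
    (2; 1)
    (2; 1)
    (2; 1,1)
    (2; 1,1)
    (2; 1,1)
    (2; 1,1)
    (2; 1,1)
    (2; 1,2)
    (2; 1,2)
    (2; 1,2)
    (2; 2)
    (2; 2,2)
    (2; 2,2)
    (2; 2,3)
    (3; 1)
    (3; 1)
    (3; 2)
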